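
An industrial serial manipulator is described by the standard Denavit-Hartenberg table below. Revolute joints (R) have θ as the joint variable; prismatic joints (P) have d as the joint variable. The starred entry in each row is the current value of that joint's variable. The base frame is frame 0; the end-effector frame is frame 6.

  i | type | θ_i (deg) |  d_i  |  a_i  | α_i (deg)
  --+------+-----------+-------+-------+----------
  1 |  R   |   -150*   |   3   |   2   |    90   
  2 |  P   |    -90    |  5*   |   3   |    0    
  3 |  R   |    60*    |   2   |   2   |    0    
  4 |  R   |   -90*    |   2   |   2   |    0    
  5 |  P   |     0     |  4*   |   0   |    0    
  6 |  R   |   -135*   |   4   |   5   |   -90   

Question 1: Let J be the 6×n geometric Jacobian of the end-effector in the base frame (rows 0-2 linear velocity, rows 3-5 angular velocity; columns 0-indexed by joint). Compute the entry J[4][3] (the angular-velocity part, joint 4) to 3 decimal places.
0.866

axis z_3 = (-0.5000,0.8660,0.0000); lever o_n−o_3 = (-3.0133,9.8073,3.0976)
cross product → J_v[:, 3] = (2.6826,1.5488,-2.2941)
J_ω[:, 3] = z_3
entry J[4][3] = 0.8660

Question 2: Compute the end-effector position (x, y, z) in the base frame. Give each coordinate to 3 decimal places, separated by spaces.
after link 1: o_1 = (-1.7321, -1.0000, 3.0000)
after link 2: o_2 = (-4.2321, 3.3301, 0.0000)
after link 3: o_3 = (-6.7321, 4.1962, -1.0000)
after link 4: o_4 = (-6.8660, 6.4282, -2.7321)
after link 5: o_5 = (-8.8660, 9.8923, -2.7321)
after link 6: o_6 = (-9.7453, 14.0035, 2.0976)

-9.745 14.003 2.098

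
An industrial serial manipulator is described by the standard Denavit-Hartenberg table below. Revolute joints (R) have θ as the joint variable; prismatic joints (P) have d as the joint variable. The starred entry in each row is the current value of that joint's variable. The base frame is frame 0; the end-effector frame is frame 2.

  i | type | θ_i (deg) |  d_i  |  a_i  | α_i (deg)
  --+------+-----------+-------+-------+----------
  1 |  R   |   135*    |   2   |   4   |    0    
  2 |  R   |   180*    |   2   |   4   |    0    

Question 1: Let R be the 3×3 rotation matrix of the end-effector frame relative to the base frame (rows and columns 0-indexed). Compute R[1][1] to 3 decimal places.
0.707

End-effector y-axis (col 1 of R) = (0.7071,0.7071,0.0000)
R[1][1] = 0.7071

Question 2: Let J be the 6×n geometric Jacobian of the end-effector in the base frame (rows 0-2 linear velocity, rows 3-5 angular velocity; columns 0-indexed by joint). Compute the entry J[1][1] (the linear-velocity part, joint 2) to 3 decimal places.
2.828

axis z_1 = (0.0000,0.0000,1.0000); lever o_n−o_1 = (2.8284,-2.8284,2.0000)
cross product → J_v[:, 1] = (2.8284,2.8284,-0.0000)
J_ω[:, 1] = z_1
entry J[1][1] = 2.8284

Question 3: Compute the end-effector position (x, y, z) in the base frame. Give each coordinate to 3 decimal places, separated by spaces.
-0.000 -0.000 4.000

after link 1: o_1 = (-2.8284, 2.8284, 2.0000)
after link 2: o_2 = (-0.0000, -0.0000, 4.0000)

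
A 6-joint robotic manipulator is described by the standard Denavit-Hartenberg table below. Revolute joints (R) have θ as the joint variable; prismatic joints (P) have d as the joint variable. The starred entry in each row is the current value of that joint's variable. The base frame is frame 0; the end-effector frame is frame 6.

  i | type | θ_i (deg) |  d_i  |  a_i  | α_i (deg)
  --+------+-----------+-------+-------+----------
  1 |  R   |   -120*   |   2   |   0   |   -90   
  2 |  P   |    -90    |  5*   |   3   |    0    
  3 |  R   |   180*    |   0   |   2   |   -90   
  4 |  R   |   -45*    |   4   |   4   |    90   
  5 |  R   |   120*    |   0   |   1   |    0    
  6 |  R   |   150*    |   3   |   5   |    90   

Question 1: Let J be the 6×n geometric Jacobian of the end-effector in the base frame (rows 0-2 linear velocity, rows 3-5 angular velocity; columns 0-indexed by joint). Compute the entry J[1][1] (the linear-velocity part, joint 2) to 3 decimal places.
prismatic axis z_1 = (0.8660,-0.5000,0.0000)
J_v[:, 1] = z_1; J_ω[:, 1] = (0,0,0)
entry J[1][1] = -0.5000

-0.500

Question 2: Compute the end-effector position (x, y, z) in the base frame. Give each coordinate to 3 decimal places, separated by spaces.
after link 1: o_1 = (0.0000, 0.0000, 2.0000)
after link 2: o_2 = (4.3301, -2.5000, 5.0000)
after link 3: o_3 = (4.3301, -2.5000, 3.0000)
after link 4: o_4 = (8.7796, -0.4501, 0.1716)
after link 5: o_5 = (8.9064, 0.4767, 0.5251)
after link 6: o_6 = (8.2436, -4.9141, 2.6464)

8.244 -4.914 2.646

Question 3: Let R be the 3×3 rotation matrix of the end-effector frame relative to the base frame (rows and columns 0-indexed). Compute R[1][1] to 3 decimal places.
End-effector y-axis (col 1 of R) = (0.6124,-0.3536,0.7071)
R[1][1] = -0.3536

-0.354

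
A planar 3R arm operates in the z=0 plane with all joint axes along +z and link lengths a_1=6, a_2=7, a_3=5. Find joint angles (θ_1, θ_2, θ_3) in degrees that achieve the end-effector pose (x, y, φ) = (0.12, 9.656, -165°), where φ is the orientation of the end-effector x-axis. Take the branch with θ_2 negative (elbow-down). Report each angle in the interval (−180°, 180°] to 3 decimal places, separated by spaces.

89.998 -44.994 149.996

wrist centre = target − a_3·(cos φ, sin φ) = (4.9496, 10.9501)
cos θ_2 = (144.4034−6²−7²)/(2·6·7) = 0.7072; θ_2 = -44.9938° (elbow-down)
β = atan2(10.9501,4.9496) = 65.6762°; ψ = atan2(-4.9492,10.9503) = -24.3216°
θ_1 = β − ψ = 89.9978°
θ_3 = φ − θ_1 − θ_2 = 149.9960° (wrapped to (-180°,180°])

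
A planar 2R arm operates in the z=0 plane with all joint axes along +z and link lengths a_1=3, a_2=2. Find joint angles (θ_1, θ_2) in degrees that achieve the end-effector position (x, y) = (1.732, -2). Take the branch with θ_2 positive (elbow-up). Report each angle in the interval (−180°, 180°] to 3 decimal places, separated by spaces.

-90.001 120.001

cos θ_2 = (6.9998−3²−2²)/(2·3·2) = -0.5000; θ_2 = 120.0010° (elbow-up)
β = atan2(-2.0000,1.7320) = -49.1074°; ψ = atan2(1.7320,2.0000) = 40.8935°
θ_1 = β − ψ = -90.0010°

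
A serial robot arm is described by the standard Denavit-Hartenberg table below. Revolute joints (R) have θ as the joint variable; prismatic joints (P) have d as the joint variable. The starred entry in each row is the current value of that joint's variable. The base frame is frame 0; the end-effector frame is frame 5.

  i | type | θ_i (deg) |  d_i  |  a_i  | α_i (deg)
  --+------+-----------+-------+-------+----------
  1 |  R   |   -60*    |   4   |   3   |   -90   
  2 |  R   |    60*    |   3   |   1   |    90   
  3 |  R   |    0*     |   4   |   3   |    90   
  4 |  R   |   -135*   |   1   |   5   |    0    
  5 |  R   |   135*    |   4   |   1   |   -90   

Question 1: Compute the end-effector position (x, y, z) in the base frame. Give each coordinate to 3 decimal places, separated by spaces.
0.335 -4.581 2.964

after link 1: o_1 = (1.5000, -2.5981, 4.0000)
after link 2: o_2 = (4.3481, -1.5311, 3.1340)
after link 3: o_3 = (6.8301, -5.8301, 2.5359)
after link 4: o_4 = (3.5493, -2.1475, 3.8300)
after link 5: o_5 = (0.3352, -4.5806, 2.9640)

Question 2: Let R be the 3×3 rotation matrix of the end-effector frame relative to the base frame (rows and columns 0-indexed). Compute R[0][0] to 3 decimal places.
0.250

End-effector x-axis (col 0 of R) = (0.2500,-0.4330,-0.8660)
R[0][0] = 0.2500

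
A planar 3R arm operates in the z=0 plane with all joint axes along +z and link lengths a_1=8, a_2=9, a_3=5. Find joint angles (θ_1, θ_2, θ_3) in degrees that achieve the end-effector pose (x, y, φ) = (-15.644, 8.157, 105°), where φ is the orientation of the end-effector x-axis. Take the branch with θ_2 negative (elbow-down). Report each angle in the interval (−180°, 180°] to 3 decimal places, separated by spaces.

-161.107 -60.004 -33.889

wrist centre = target − a_3·(cos φ, sin φ) = (-14.3499, 3.3274)
cos θ_2 = (216.9912−8²−9²)/(2·8·9) = 0.4999; θ_2 = -60.0041° (elbow-down)
β = atan2(3.3274,-14.3499) = 166.9453°; ψ = atan2(-7.7945,12.4994) = -31.9473°
θ_1 = β − ψ = 198.8926°
θ_3 = φ − θ_1 − θ_2 = -33.8885° (wrapped to (-180°,180°])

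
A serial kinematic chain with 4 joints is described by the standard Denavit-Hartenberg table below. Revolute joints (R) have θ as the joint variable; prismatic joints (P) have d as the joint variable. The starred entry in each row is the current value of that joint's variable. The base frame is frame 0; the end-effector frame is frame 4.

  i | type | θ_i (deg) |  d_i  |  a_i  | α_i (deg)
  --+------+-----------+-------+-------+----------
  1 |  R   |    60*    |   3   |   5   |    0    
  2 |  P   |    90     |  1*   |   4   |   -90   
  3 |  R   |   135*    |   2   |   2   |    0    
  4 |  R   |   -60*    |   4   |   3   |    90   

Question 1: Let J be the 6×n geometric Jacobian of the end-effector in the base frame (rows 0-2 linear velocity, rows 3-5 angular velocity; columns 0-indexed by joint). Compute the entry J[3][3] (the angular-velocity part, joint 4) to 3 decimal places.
-0.500

axis z_3 = (-0.5000,-0.8660,0.0000); lever o_n−o_3 = (-2.6724,-3.0759,-2.8978)
cross product → J_v[:, 3] = (2.5095,-1.4489,-0.7765)
J_ω[:, 3] = z_3
entry J[3][3] = -0.5000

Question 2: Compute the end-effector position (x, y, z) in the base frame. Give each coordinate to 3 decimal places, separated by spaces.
after link 1: o_1 = (2.5000, 4.3301, 3.0000)
after link 2: o_2 = (-0.9641, 6.3301, 4.0000)
after link 3: o_3 = (-0.7394, 3.8910, 2.5858)
after link 4: o_4 = (-3.4118, 0.8151, -0.3120)

-3.412 0.815 -0.312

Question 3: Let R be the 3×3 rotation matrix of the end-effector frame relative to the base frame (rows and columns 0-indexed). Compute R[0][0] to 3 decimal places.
End-effector x-axis (col 0 of R) = (-0.2241,0.1294,-0.9659)
R[0][0] = -0.2241

-0.224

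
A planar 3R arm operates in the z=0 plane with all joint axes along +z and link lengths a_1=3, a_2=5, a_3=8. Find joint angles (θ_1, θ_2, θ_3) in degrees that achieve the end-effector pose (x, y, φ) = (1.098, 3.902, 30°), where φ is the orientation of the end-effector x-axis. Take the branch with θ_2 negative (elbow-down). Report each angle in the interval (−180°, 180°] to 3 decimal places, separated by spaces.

-120.002 -89.998 -120.000

wrist centre = target − a_3·(cos φ, sin φ) = (-5.8302, -0.0980)
cos θ_2 = (34.0009−3²−5²)/(2·3·5) = 0.0000; θ_2 = -89.9983° (elbow-down)
β = atan2(-0.0980,-5.8302) = -179.0370°; ψ = atan2(-5.0000,3.0001) = -59.0350°
θ_1 = β − ψ = -120.0020°
θ_3 = φ − θ_1 − θ_2 = -119.9997° (wrapped to (-180°,180°])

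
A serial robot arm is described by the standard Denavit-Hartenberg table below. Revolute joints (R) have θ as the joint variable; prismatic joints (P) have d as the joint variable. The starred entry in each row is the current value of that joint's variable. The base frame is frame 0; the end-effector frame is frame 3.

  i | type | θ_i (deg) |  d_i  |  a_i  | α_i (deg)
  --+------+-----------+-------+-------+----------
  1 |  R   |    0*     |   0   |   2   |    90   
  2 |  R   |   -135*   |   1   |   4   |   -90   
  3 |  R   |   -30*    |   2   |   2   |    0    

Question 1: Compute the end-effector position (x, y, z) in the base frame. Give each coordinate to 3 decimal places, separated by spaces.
-0.639 -2.000 -5.467

after link 1: o_1 = (2.0000, 0.0000, 0.0000)
after link 2: o_2 = (-0.8284, -1.0000, -2.8284)
after link 3: o_3 = (-0.6390, -2.0000, -5.4674)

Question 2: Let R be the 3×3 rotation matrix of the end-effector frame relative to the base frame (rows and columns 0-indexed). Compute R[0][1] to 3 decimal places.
-0.354

End-effector y-axis (col 1 of R) = (-0.3536,0.8660,-0.3536)
R[0][1] = -0.3536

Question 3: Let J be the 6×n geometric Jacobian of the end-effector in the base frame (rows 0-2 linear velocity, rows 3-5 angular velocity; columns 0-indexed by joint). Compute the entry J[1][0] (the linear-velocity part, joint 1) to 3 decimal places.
-0.639

axis z_0 = ẑ; lever o_n−o_0 = (-0.6390,-2.0000,-5.4674)
cross product → J_v[:, 0] = (2.0000,-0.6390,0.0000)
J_ω[:, 0] = z_0
entry J[1][0] = -0.6390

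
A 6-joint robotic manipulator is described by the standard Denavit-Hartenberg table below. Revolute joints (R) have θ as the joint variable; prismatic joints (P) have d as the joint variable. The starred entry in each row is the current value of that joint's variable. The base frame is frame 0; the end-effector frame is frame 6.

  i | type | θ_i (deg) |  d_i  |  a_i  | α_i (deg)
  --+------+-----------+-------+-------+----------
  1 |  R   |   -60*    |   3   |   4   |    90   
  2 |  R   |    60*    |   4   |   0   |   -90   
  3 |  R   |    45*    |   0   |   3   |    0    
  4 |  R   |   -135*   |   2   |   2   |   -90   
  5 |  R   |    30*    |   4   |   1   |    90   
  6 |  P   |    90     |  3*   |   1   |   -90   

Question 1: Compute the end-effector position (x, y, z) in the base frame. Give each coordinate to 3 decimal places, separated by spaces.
after link 1: o_1 = (2.0000, -3.4641, 3.0000)
after link 2: o_2 = (-1.4641, -5.4641, 3.0000)
after link 3: o_3 = (0.9033, -5.3220, 4.8371)
after link 4: o_4 = (-1.6947, -4.8220, 5.8371)
after link 5: o_5 = (-1.2282, -7.3621, 9.0512)
after link 6: o_6 = (-3.4023, -6.5965, 11.2163)

-3.402 -6.597 11.216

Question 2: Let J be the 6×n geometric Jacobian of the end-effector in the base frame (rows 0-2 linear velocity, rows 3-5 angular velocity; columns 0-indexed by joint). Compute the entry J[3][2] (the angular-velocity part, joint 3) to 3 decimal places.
-0.433

axis z_2 = (-0.4330,0.7500,0.5000); lever o_n−o_2 = (-1.9382,-1.1324,8.2163)
cross product → J_v[:, 2] = (6.7284,2.5887,1.9440)
J_ω[:, 2] = z_2
entry J[3][2] = -0.4330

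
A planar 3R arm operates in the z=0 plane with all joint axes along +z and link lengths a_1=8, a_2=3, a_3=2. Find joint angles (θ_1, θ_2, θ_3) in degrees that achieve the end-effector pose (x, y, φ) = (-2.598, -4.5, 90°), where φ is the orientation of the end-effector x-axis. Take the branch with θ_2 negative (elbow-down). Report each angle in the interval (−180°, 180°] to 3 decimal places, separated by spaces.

-89.999 -120.001 -60.000

wrist centre = target − a_3·(cos φ, sin φ) = (-2.5980, -6.5000)
cos θ_2 = (48.9996−8²−3²)/(2·8·3) = -0.5000; θ_2 = -120.0005° (elbow-down)
β = atan2(-6.5000,-2.5980) = -111.7862°; ψ = atan2(-2.5981,6.5000) = -21.7868°
θ_1 = β − ψ = -89.9995°
θ_3 = φ − θ_1 − θ_2 = -60.0000° (wrapped to (-180°,180°])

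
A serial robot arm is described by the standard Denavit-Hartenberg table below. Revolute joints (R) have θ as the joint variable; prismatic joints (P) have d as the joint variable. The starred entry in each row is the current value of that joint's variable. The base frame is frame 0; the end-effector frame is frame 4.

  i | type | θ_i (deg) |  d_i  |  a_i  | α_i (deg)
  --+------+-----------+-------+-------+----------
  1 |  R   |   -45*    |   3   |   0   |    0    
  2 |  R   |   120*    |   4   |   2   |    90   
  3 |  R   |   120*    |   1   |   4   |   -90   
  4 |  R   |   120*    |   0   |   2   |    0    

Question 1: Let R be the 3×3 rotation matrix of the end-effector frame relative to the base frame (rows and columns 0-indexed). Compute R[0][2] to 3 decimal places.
-0.224

End-effector z-axis (col 2 of R) = (-0.2241,-0.8365,-0.5000)
R[0][2] = -0.2241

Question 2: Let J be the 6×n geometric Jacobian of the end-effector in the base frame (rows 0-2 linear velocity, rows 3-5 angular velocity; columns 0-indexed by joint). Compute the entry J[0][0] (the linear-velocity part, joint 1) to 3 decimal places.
axis z_0 = ẑ; lever o_n−o_0 = (-0.5777,0.6724,9.5981)
cross product → J_v[:, 0] = (-0.6724,-0.5777,0.0000)
J_ω[:, 0] = z_0
entry J[0][0] = -0.6724

-0.672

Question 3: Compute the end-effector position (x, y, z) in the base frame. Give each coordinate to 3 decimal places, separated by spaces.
after link 1: o_1 = (0.0000, 0.0000, 3.0000)
after link 2: o_2 = (0.5176, 1.9319, 7.0000)
after link 3: o_3 = (0.9659, -0.2588, 10.4641)
after link 4: o_4 = (-0.5777, 0.6724, 9.5981)

-0.578 0.672 9.598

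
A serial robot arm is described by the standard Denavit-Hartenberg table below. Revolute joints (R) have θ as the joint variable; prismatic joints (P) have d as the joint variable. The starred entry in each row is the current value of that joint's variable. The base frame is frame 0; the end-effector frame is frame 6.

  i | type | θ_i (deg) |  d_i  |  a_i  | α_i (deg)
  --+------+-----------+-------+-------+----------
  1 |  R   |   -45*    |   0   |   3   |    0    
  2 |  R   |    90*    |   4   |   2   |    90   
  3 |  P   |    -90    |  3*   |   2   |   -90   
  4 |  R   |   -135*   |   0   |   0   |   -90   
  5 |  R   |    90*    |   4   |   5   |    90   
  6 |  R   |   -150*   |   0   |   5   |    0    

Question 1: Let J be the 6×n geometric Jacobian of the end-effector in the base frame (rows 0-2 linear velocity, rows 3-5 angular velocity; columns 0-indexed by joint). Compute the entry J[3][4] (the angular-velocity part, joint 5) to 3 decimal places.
0.500

axis z_4 = (0.5000,-0.5000,-0.7071); lever o_n−o_4 = (0.2763,-1.2237,-1.0607)
cross product → J_v[:, 4] = (-0.3349,0.3349,-0.4737)
J_ω[:, 4] = z_4
entry J[3][4] = 0.5000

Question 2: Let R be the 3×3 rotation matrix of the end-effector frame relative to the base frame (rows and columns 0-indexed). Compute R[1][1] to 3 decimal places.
0.079

End-effector y-axis (col 1 of R) = (-0.7866,0.0795,0.6124)
R[1][1] = 0.0795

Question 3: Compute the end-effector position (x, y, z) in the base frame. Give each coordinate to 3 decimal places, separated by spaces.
5.933 -4.052 0.939

after link 1: o_1 = (2.1213, -2.1213, 0.0000)
after link 2: o_2 = (3.5355, -0.7071, 4.0000)
after link 3: o_3 = (5.6569, -2.8284, 2.0000)
after link 4: o_4 = (5.6569, -2.8284, 2.0000)
after link 5: o_5 = (4.1213, -8.3640, -0.8284)
after link 6: o_6 = (5.9332, -4.0521, 0.9393)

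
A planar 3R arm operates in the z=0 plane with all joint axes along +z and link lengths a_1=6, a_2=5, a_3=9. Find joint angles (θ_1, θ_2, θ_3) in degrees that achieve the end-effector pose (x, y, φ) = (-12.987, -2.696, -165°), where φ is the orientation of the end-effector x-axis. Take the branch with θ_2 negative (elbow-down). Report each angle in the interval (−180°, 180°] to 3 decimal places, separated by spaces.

-119.997 -135.005 90.002

wrist centre = target − a_3·(cos φ, sin φ) = (-4.2937, -0.3666)
cos θ_2 = (18.5700−6²−5²)/(2·6·5) = -0.7072; θ_2 = -135.0049° (elbow-down)
β = atan2(-0.3666,-4.2937) = -175.1195°; ψ = atan2(-3.5352,2.4642) = -55.1223°
θ_1 = β − ψ = -119.9971°
θ_3 = φ − θ_1 − θ_2 = 90.0020° (wrapped to (-180°,180°])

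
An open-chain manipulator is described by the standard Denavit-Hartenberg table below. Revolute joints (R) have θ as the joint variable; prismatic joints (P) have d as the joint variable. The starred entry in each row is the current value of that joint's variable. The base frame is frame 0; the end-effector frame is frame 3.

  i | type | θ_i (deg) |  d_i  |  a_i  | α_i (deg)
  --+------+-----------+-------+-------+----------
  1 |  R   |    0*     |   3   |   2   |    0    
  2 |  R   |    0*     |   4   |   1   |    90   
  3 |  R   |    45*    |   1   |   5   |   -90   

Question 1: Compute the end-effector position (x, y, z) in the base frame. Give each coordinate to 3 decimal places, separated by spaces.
6.536 -1.000 10.536

after link 1: o_1 = (2.0000, 0.0000, 3.0000)
after link 2: o_2 = (3.0000, 0.0000, 7.0000)
after link 3: o_3 = (6.5355, -1.0000, 10.5355)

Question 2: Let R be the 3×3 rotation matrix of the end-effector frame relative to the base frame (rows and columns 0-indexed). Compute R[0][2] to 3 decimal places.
-0.707

End-effector z-axis (col 2 of R) = (-0.7071,-0.0000,0.7071)
R[0][2] = -0.7071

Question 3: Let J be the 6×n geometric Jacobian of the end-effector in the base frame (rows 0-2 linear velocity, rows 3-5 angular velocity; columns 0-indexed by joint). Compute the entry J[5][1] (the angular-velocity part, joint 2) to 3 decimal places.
axis z_1 = (0.0000,0.0000,1.0000); lever o_n−o_1 = (4.5355,-1.0000,7.5355)
cross product → J_v[:, 1] = (1.0000,4.5355,-0.0000)
J_ω[:, 1] = z_1
entry J[5][1] = 1.0000

1.000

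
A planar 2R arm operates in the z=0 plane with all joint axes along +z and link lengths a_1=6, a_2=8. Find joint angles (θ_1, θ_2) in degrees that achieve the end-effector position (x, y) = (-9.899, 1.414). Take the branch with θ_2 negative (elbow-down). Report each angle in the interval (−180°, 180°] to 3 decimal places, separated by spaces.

-134.995 -90.006

cos θ_2 = (99.9896−6²−8²)/(2·6·8) = -0.0001; θ_2 = -90.0062° (elbow-down)
β = atan2(1.4140,-9.8990) = 171.8707°; ψ = atan2(-8.0000,5.9991) = -53.1341°
θ_1 = β − ψ = 225.0048°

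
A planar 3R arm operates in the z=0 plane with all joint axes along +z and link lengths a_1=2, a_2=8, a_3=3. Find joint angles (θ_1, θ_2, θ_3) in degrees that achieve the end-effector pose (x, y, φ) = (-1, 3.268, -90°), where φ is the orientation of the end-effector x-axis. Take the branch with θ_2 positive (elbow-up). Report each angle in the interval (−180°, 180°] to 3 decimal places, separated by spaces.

-41.868 149.998 161.870

wrist centre = target − a_3·(cos φ, sin φ) = (-1.0000, 6.2680)
cos θ_2 = (40.2878−2²−8²)/(2·2·8) = -0.8660; θ_2 = 149.9977° (elbow-up)
β = atan2(6.2680,-1.0000) = 99.0646°; ψ = atan2(4.0003,-4.9280) = 140.9325°
θ_1 = β − ψ = -41.8679°
θ_3 = φ − θ_1 − θ_2 = 161.8702° (wrapped to (-180°,180°])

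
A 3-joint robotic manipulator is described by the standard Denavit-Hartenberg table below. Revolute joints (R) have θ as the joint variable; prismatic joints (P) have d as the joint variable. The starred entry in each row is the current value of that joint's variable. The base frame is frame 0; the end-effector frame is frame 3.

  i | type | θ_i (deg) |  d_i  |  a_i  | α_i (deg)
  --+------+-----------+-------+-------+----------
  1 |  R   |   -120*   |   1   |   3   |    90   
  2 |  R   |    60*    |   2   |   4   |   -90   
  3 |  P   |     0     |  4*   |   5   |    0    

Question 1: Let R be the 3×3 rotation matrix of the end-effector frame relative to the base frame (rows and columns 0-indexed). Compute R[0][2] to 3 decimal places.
End-effector z-axis (col 2 of R) = (0.4330,0.7500,0.5000)
R[0][2] = 0.4330

0.433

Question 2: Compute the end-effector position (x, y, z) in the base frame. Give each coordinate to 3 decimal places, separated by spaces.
after link 1: o_1 = (-1.5000, -2.5981, 1.0000)
after link 2: o_2 = (-4.2321, -3.3301, 4.4641)
after link 3: o_3 = (-3.7500, -2.4952, 10.7942)

-3.750 -2.495 10.794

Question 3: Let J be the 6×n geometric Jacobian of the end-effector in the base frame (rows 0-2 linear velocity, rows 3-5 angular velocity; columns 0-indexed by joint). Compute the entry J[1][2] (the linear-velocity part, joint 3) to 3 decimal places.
0.750

prismatic axis z_2 = (0.4330,0.7500,0.5000)
J_v[:, 2] = z_2; J_ω[:, 2] = (0,0,0)
entry J[1][2] = 0.7500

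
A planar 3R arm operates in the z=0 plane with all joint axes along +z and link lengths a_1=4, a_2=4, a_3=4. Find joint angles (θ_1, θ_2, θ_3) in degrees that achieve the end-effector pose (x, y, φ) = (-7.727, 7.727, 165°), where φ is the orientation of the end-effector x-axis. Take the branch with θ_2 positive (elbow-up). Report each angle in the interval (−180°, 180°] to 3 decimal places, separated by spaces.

wrist centre = target − a_3·(cos φ, sin φ) = (-3.8633, 6.6917)
cos θ_2 = (59.7042−4²−4²)/(2·4·4) = 0.8658; θ_2 = 30.0307° (elbow-up)
β = atan2(6.6917,-3.8633) = 119.9989°; ψ = atan2(2.0019,7.4630) = 15.0154°
θ_1 = β − ψ = 104.9835°
θ_3 = φ − θ_1 − θ_2 = 29.9857° (wrapped to (-180°,180°])

104.984 30.031 29.986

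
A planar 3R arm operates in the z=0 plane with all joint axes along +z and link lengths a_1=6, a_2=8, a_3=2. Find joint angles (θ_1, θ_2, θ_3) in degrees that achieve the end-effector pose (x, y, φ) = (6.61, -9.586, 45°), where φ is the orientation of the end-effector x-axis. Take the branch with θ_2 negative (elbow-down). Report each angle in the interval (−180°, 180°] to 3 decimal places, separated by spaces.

wrist centre = target − a_3·(cos φ, sin φ) = (5.1958, -11.0002)
cos θ_2 = (148.0009−6²−8²)/(2·6·8) = 0.5000; θ_2 = -59.9994° (elbow-down)
β = atan2(-11.0002,5.1958) = -64.7170°; ψ = atan2(-6.9282,10.0001) = -34.7146°
θ_1 = β − ψ = -30.0024°
θ_3 = φ − θ_1 − θ_2 = 135.0017° (wrapped to (-180°,180°])

-30.002 -59.999 135.002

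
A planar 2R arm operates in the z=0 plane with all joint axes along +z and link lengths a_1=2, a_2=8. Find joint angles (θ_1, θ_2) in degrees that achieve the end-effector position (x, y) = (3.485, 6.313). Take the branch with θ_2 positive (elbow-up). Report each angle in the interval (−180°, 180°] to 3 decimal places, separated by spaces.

-45.004 120.002

cos θ_2 = (51.9992−2²−8²)/(2·2·8) = -0.5000; θ_2 = 120.0017° (elbow-up)
β = atan2(6.3130,3.4850) = 61.0997°; ψ = atan2(6.9281,-2.0002) = 106.1039°
θ_1 = β − ψ = -45.0042°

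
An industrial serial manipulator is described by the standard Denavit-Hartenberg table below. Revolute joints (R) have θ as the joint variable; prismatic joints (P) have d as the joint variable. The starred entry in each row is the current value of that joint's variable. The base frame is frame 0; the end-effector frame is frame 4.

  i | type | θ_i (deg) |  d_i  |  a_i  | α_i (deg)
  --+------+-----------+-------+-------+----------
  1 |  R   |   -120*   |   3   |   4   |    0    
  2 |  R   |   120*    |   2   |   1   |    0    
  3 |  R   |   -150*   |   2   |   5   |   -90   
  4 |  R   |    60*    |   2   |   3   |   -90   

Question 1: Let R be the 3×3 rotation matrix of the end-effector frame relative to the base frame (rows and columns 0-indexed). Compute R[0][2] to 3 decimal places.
End-effector z-axis (col 2 of R) = (0.7500,0.4330,-0.5000)
R[0][2] = 0.7500

0.750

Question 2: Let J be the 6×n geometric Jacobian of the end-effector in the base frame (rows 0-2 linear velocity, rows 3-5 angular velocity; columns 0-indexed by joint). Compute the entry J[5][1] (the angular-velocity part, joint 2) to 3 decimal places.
1.000

axis z_1 = (0.0000,0.0000,1.0000); lever o_n−o_1 = (-3.6292,-4.9821,1.4019)
cross product → J_v[:, 1] = (4.9821,-3.6292,0.0000)
J_ω[:, 1] = z_1
entry J[5][1] = 1.0000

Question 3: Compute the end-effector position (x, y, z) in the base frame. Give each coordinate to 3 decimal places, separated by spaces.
after link 1: o_1 = (-2.0000, -3.4641, 3.0000)
after link 2: o_2 = (-1.0000, -3.4641, 5.0000)
after link 3: o_3 = (-5.3301, -5.9641, 7.0000)
after link 4: o_4 = (-5.6292, -8.4462, 4.4019)

-5.629 -8.446 4.402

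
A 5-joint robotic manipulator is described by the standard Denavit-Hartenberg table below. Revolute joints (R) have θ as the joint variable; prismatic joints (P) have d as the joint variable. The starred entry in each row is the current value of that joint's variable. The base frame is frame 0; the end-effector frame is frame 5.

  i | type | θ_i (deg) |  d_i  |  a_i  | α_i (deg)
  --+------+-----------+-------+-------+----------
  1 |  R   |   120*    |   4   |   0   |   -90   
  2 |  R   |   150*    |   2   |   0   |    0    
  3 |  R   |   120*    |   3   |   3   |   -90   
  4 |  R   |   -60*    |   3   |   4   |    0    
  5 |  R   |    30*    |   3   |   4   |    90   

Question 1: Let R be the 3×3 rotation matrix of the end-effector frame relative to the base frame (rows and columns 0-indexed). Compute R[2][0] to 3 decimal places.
End-effector x-axis (col 0 of R) = (-0.4330,-0.2500,0.8660)
R[2][0] = 0.8660

0.866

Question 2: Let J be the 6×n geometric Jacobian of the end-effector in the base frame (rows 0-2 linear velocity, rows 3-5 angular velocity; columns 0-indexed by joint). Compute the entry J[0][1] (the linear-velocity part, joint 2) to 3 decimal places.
axis z_1 = (-0.8660,-0.5000,0.0000); lever o_n−o_1 = (-12.0622,-0.0359,8.4641)
cross product → J_v[:, 1] = (-4.2321,7.3301,-6.0000)
J_ω[:, 1] = z_1
entry J[0][1] = -4.2321

-4.232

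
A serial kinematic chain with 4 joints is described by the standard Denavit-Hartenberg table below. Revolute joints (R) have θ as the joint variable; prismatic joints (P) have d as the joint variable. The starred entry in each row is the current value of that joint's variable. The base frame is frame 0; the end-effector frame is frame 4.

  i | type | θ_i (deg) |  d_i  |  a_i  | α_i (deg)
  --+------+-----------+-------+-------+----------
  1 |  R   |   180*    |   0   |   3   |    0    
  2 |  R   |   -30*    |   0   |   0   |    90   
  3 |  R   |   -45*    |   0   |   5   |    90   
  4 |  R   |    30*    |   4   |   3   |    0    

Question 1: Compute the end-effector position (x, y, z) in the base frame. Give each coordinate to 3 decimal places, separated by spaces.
after link 1: o_1 = (-3.0000, 0.0000, 0.0000)
after link 2: o_2 = (-3.0000, 0.0000, 0.0000)
after link 3: o_3 = (-6.0619, 1.7678, -3.5355)
after link 4: o_4 = (-4.4534, 2.5712, -8.2011)

-4.453 2.571 -8.201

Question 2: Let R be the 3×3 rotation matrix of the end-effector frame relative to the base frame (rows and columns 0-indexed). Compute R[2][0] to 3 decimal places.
End-effector x-axis (col 0 of R) = (-0.2803,0.7392,-0.6124)
R[2][0] = -0.6124

-0.612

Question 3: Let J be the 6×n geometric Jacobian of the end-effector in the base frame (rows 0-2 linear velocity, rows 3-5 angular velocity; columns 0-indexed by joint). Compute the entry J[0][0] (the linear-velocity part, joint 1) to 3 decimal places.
-2.571

axis z_0 = ẑ; lever o_n−o_0 = (-4.4534,2.5712,-8.2011)
cross product → J_v[:, 0] = (-2.5712,-4.4534,0.0000)
J_ω[:, 0] = z_0
entry J[0][0] = -2.5712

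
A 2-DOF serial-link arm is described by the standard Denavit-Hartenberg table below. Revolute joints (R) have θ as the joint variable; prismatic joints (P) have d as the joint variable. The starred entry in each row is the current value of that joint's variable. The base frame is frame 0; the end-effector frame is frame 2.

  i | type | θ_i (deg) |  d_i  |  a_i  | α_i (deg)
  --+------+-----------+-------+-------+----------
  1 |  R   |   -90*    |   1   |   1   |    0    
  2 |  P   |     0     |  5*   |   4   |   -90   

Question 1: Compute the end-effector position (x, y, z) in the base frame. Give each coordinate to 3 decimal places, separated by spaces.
after link 1: o_1 = (0.0000, -1.0000, 1.0000)
after link 2: o_2 = (0.0000, -5.0000, 6.0000)

0.000 -5.000 6.000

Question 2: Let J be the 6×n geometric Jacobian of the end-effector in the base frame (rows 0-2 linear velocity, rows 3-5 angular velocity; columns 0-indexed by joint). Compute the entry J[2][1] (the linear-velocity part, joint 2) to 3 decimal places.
1.000

prismatic axis z_1 = (0.0000,0.0000,1.0000)
J_v[:, 1] = z_1; J_ω[:, 1] = (0,0,0)
entry J[2][1] = 1.0000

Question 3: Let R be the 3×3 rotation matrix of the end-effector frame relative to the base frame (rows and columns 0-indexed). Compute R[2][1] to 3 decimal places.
-1.000

End-effector y-axis (col 1 of R) = (0.0000,0.0000,-1.0000)
R[2][1] = -1.0000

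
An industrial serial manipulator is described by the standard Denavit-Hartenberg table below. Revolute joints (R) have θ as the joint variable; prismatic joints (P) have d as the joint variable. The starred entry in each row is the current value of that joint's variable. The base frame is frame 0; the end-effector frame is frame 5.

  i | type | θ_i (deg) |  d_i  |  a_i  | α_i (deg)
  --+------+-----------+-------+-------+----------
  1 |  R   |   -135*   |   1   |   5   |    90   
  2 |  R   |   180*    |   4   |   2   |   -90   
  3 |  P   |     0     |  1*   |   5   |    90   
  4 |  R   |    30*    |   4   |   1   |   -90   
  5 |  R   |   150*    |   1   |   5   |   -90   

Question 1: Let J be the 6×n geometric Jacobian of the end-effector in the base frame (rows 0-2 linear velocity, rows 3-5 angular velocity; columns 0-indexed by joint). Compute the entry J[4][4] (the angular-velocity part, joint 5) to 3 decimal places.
axis z_4 = (-0.3536,-0.3536,-0.8660); lever o_n−o_4 = (-1.2374,-4.7730,1.2990)
cross product → J_v[:, 4] = (-4.5928,1.5309,1.2500)
J_ω[:, 4] = z_4
entry J[4][4] = -0.3536

-0.354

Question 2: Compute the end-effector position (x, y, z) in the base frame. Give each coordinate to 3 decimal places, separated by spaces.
-4.868 2.910 0.799

after link 1: o_1 = (-3.5355, -3.5355, 1.0000)
after link 2: o_2 = (-4.9497, 0.7071, 1.0000)
after link 3: o_3 = (-1.4142, 4.2426, 0.0000)
after link 4: o_4 = (-3.6303, 7.6834, -0.5000)
after link 5: o_5 = (-4.8677, 2.9105, 0.7990)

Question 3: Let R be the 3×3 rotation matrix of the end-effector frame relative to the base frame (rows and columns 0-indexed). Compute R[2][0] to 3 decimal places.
0.433

End-effector x-axis (col 0 of R) = (-0.1768,-0.8839,0.4330)
R[2][0] = 0.4330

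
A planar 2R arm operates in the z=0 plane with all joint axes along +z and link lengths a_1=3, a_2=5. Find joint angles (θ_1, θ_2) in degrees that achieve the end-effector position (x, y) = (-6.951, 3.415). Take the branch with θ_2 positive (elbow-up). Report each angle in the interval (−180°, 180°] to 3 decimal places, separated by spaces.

134.998 30.008

cos θ_2 = (59.9786−3²−5²)/(2·3·5) = 0.8660; θ_2 = 30.0082° (elbow-up)
β = atan2(3.4150,-6.9510) = 153.8353°; ψ = atan2(2.5006,7.3298) = 18.8375°
θ_1 = β − ψ = 134.9978°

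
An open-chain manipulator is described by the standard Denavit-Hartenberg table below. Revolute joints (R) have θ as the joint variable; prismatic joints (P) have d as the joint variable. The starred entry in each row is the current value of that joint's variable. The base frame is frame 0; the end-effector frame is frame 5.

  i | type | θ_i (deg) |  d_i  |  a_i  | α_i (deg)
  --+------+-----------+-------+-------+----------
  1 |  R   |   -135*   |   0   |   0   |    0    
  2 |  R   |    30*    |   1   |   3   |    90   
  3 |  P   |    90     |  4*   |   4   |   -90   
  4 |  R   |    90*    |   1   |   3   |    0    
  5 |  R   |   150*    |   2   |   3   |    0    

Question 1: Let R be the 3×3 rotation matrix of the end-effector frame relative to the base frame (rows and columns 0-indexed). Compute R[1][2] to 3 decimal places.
0.966

End-effector z-axis (col 2 of R) = (0.2588,0.9659,0.0000)
R[1][2] = 0.9659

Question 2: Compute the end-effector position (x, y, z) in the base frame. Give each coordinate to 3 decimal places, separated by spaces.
-3.475 0.931 3.500

after link 1: o_1 = (0.0000, 0.0000, 0.0000)
after link 2: o_2 = (-0.7765, -2.8978, 1.0000)
after link 3: o_3 = (-4.6402, -1.8625, 5.0000)
after link 4: o_4 = (-1.4836, -1.6730, 5.0000)
after link 5: o_5 = (-3.4755, 0.9313, 3.5000)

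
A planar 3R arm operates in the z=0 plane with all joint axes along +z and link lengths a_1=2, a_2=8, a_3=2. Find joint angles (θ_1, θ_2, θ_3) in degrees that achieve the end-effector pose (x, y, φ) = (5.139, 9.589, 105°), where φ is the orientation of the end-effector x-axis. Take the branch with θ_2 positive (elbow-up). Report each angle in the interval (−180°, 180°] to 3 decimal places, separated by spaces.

wrist centre = target − a_3·(cos φ, sin φ) = (5.6566, 7.6571)
cos θ_2 = (90.6295−2²−8²)/(2·2·8) = 0.7072; θ_2 = 44.9948° (elbow-up)
β = atan2(7.6571,5.6566) = 53.5453°; ψ = atan2(5.6563,7.6574) = 36.4525°
θ_1 = β − ψ = 17.0927°
θ_3 = φ − θ_1 − θ_2 = 42.9125° (wrapped to (-180°,180°])

17.093 44.995 42.912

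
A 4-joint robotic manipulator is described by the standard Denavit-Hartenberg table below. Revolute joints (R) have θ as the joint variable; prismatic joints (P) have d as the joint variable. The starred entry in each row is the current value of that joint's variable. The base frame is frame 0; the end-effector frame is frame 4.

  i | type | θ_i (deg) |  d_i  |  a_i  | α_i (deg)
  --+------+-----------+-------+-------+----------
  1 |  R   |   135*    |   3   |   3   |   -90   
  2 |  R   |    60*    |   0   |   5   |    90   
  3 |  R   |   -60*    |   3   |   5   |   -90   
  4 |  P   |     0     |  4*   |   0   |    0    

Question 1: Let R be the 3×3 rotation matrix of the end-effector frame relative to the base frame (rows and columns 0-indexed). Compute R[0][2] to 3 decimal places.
-0.660

End-effector z-axis (col 2 of R) = (-0.6597,-0.0474,-0.7500)
R[0][2] = -0.6597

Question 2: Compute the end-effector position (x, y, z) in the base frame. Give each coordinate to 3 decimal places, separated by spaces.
-6.187 9.482 -4.995

after link 1: o_1 = (-2.1213, 2.1213, 3.0000)
after link 2: o_2 = (-3.8891, 3.8891, -1.3301)
after link 3: o_3 = (-3.5482, 9.6720, -1.9952)
after link 4: o_4 = (-6.1872, 9.4825, -4.9952)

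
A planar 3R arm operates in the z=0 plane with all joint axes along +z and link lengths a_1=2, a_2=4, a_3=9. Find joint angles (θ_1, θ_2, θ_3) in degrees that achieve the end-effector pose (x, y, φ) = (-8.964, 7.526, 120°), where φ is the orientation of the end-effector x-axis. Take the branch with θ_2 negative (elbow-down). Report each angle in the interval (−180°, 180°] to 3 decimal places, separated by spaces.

-113.124 -90.003 -36.873

wrist centre = target − a_3·(cos φ, sin φ) = (-4.4640, -0.2682)
cos θ_2 = (19.9992−2²−4²)/(2·2·4) = -0.0000; θ_2 = -90.0027° (elbow-down)
β = atan2(-0.2682,-4.4640) = -176.5614°; ψ = atan2(-4.0000,1.9998) = -63.4371°
θ_1 = β − ψ = -113.1243°
θ_3 = φ − θ_1 − θ_2 = -36.8730° (wrapped to (-180°,180°])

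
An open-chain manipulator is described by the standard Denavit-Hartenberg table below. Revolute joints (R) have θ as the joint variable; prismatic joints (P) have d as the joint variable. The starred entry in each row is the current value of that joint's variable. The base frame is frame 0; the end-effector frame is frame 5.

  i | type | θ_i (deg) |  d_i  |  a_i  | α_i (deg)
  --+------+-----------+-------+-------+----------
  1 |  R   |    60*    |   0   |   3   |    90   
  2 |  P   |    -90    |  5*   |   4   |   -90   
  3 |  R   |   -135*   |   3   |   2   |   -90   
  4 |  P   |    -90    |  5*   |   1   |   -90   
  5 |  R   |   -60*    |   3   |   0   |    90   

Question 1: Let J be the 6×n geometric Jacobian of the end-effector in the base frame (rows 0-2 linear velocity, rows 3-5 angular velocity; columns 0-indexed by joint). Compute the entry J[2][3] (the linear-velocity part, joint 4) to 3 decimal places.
prismatic axis z_3 = (0.6124,-0.3536,-0.7071)
J_v[:, 3] = z_3; J_ω[:, 3] = (0,0,0)
entry J[2][3] = -0.7071

-0.707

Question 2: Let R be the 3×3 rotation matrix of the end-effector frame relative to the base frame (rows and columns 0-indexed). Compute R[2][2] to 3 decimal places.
-0.354

End-effector z-axis (col 2 of R) = (-0.1268,-0.9268,-0.3536)
R[2][2] = -0.3536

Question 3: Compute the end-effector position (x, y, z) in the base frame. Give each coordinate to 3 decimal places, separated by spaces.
13.954 0.027 -4.000

after link 1: o_1 = (1.5000, 2.5981, 0.0000)
after link 2: o_2 = (5.8301, 0.0981, -4.0000)
after link 3: o_3 = (8.5549, 1.9890, -2.5858)
after link 4: o_4 = (12.1167, 1.0873, -6.1213)
after link 5: o_5 = (13.9539, 0.0266, -4.0000)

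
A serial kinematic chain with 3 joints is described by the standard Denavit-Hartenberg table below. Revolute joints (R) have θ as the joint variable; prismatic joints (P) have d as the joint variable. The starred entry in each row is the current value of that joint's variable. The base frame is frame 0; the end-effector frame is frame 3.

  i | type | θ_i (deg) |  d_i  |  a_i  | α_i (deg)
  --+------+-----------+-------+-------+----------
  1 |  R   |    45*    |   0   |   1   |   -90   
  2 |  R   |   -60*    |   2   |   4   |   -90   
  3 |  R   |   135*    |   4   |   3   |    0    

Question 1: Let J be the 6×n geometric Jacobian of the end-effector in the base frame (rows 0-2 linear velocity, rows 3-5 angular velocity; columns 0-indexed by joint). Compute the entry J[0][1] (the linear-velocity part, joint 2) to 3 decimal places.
-0.264

axis z_1 = (-0.7071,0.7071,0.0000); lever o_n−o_1 = (3.1995,3.0279,-0.3730)
cross product → J_v[:, 1] = (-0.2638,-0.2638,-4.4034)
J_ω[:, 1] = z_1
entry J[0][1] = -0.2638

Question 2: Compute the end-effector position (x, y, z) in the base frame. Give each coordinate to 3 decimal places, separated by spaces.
3.907 3.735 -0.373

after link 1: o_1 = (0.7071, 0.7071, 0.0000)
after link 2: o_2 = (0.7071, 3.5355, 3.4641)
after link 3: o_3 = (3.9066, 3.7350, -0.3730)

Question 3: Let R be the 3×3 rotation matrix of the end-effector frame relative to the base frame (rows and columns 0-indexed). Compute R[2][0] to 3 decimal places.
End-effector x-axis (col 0 of R) = (0.2500,-0.7500,-0.6124)
R[2][0] = -0.6124

-0.612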